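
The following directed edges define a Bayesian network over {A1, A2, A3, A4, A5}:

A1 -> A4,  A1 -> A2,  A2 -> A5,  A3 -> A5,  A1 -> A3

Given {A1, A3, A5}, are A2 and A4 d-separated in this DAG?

There are 2 undirected paths between A2 and A4; checking each against the conditioning set {A1, A3, A5}:
  1. A2 → A5 ← A3 ← A1 → A4 — A5:collider[open]; A3:chain[blocks]; A1:fork[blocks] ⇒ blocked
  2. A2 ← A1 → A4 — A1:fork[blocks] ⇒ blocked
Every path is blocked, so A2 and A4 are d-separated given {A1, A3, A5}.

Yes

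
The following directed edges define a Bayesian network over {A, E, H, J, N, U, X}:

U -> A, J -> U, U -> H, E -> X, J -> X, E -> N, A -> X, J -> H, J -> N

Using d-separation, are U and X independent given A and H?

No — U and X are not d-separated given {A, H}.

5 paths connect U and X; each must be blocked for d-separation to hold:
Path 1: U → A → X
  A is a chain here and A is conditioned on, so the path is blocked at A.
Path 2: U → H ← J → X
  H is a collider and H is conditioned on, which opens it; J is a fork and J is not conditioned on — no node blocks this path, so it is active.
Path 3: U → H ← J → N ← E → X
  N is a collider here and neither N nor any of its descendants is conditioned on, so the collider stays closed — the path is blocked at N.
Path 4: U ← J → X
  J is a fork and J is not conditioned on — no node blocks this path, so it is active.
Path 5: U ← J → N ← E → X
  N is a collider here and neither N nor any of its descendants is conditioned on, so the collider stays closed — the path is blocked at N.
Because an active path exists, U and X are not d-separated.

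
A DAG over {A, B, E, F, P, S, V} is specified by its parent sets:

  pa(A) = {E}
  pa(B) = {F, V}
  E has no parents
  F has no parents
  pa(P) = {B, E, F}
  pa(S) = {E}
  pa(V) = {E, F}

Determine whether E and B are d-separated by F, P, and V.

No — E and B are not d-separated given {F, P, V}.

We examine all 6 paths between E and B:
Path 1: E → P ← B
  P is a collider and P is conditioned on, which opens it — no node blocks this path, so it is active.
Path 2: E → P ← F → B
  F is a fork here and F is conditioned on, so the path is blocked at F.
Path 3: E → P ← F → V → B
  F is a fork here and F is conditioned on, so the path is blocked at F.
Path 4: E → V → B
  V is a chain here and V is conditioned on, so the path is blocked at V.
Path 5: E → V ← F → P ← B
  F is a fork here and F is conditioned on, so the path is blocked at F.
Path 6: E → V ← F → B
  F is a fork here and F is conditioned on, so the path is blocked at F.
Because an active path exists, E and B are not d-separated.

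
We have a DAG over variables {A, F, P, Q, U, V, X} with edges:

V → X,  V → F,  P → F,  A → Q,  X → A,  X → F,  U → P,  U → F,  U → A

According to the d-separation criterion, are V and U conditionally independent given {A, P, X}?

We examine all 6 paths between V and U:
  1. V → F ← U — F:collider[blocks] ⇒ blocked
  2. V → F ← X → A ← U — F:collider[blocks]; X:fork[blocks]; A:collider[open] ⇒ blocked
  3. V → F ← P ← U — F:collider[blocks]; P:chain[blocks] ⇒ blocked
  4. V → X → A ← U — X:chain[blocks]; A:collider[open] ⇒ blocked
  5. V → X → F ← U — X:chain[blocks]; F:collider[blocks] ⇒ blocked
  6. V → X → F ← P ← U — X:chain[blocks]; F:collider[blocks]; P:chain[blocks] ⇒ blocked
Every path is blocked, so V and U are d-separated given {A, P, X}.

Yes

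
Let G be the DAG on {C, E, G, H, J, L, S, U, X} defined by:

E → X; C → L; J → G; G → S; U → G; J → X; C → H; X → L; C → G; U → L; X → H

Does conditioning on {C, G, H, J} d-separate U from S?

Yes — U and S are d-separated given {C, G, H, J}.

5 paths connect U and S; each must be blocked for d-separation to hold:
Path 1: U → G → S
  G is a chain here and G is conditioned on, so the path is blocked at G.
Path 2: U → L ← C → H ← X ← J → G → S
  L is a collider here and neither L nor any of its descendants is conditioned on, so the collider stays closed — the path is blocked at L.
Path 3: U → L ← C → G → S
  L is a collider here and neither L nor any of its descendants is conditioned on, so the collider stays closed — the path is blocked at L.
Path 4: U → L ← X → H ← C → G → S
  L is a collider here and neither L nor any of its descendants is conditioned on, so the collider stays closed — the path is blocked at L.
Path 5: U → L ← X ← J → G → S
  L is a collider here and neither L nor any of its descendants is conditioned on, so the collider stays closed — the path is blocked at L.
All paths are blocked; U ⊥ S | {C, G, H, J} holds.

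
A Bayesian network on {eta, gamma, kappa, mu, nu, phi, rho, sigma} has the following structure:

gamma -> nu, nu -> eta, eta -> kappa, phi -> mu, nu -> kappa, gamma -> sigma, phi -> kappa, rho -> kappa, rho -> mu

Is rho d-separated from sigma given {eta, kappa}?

4 paths connect rho and sigma; each must be blocked for d-separation to hold:
Path 1: rho → mu ← phi → kappa ← eta ← nu ← gamma → sigma
  mu is a collider here and neither mu nor any of its descendants is conditioned on, so the collider stays closed — the path is blocked at mu.
Path 2: rho → mu ← phi → kappa ← nu ← gamma → sigma
  mu is a collider here and neither mu nor any of its descendants is conditioned on, so the collider stays closed — the path is blocked at mu.
Path 3: rho → kappa ← eta ← nu ← gamma → sigma
  eta is a chain here and eta is conditioned on, so the path is blocked at eta.
Path 4: rho → kappa ← nu ← gamma → sigma
  kappa is a collider and kappa is conditioned on, which opens it; nu is a chain and nu is not conditioned on; gamma is a fork and gamma is not conditioned on — no node blocks this path, so it is active.
Since the path rho → kappa ← nu ← gamma → sigma is active, rho and sigma are not d-separated given {eta, kappa}.

No — rho and sigma are not d-separated given {eta, kappa}.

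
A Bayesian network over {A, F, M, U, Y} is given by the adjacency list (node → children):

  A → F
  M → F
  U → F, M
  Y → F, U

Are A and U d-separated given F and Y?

Enumerating the 3 paths from A to U and testing each for blocking by {F, Y}:
  1. A → F ← U — F:collider[open] ⇒ active
  2. A → F ← Y → U — F:collider[open]; Y:fork[blocks] ⇒ blocked
  3. A → F ← M ← U — F:collider[open]; M:chain[open] ⇒ active
Because an active path exists, A and U are not d-separated.

No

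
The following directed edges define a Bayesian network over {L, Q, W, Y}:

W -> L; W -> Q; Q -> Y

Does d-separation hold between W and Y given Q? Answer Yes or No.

The only undirected path from W to Y is:
  1. W → Q → Y — Q:chain[blocks] ⇒ blocked
Every path is blocked, so W and Y are d-separated given {Q}.

Yes — W and Y are d-separated given {Q}.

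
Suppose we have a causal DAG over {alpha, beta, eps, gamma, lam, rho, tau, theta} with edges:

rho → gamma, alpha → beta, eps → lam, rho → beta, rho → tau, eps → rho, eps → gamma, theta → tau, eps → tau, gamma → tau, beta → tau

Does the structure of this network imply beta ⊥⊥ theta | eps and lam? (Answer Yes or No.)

Yes

6 paths connect beta and theta; each must be blocked for d-separation to hold:
Path 1: beta → tau ← theta
  tau is a collider here and neither tau nor any of its descendants is conditioned on, so the collider stays closed — the path is blocked at tau.
Path 2: beta ← rho → gamma → tau ← theta
  tau is a collider here and neither tau nor any of its descendants is conditioned on, so the collider stays closed — the path is blocked at tau.
Path 3: beta ← rho → gamma ← eps → tau ← theta
  gamma is a collider here and neither gamma nor any of its descendants is conditioned on, so the collider stays closed — the path is blocked at gamma.
Path 4: beta ← rho → tau ← theta
  tau is a collider here and neither tau nor any of its descendants is conditioned on, so the collider stays closed — the path is blocked at tau.
Path 5: beta ← rho ← eps → gamma → tau ← theta
  eps is a fork here and eps is conditioned on, so the path is blocked at eps.
Path 6: beta ← rho ← eps → tau ← theta
  eps is a fork here and eps is conditioned on, so the path is blocked at eps.
Every path is blocked, so beta and theta are d-separated given {eps, lam}.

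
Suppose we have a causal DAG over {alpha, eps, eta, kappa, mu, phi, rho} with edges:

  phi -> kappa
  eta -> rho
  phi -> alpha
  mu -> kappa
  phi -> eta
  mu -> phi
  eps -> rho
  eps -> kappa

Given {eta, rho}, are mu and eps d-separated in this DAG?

We examine all 4 paths between mu and eps:
Path 1: mu → kappa ← phi → eta → rho ← eps
  kappa is a collider here and neither kappa nor any of its descendants is conditioned on, so the collider stays closed — the path is blocked at kappa.
Path 2: mu → kappa ← eps
  kappa is a collider here and neither kappa nor any of its descendants is conditioned on, so the collider stays closed — the path is blocked at kappa.
Path 3: mu → phi → eta → rho ← eps
  eta is a chain here and eta is conditioned on, so the path is blocked at eta.
Path 4: mu → phi → kappa ← eps
  kappa is a collider here and neither kappa nor any of its descendants is conditioned on, so the collider stays closed — the path is blocked at kappa.
Every path is blocked, so mu and eps are d-separated given {eta, rho}.

Yes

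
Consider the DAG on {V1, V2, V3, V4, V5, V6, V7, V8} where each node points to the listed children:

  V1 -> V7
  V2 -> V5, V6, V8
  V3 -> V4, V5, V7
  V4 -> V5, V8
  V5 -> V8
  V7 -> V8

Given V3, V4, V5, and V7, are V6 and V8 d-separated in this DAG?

We examine all 6 paths between V6 and V8:
Path 1: V6 ← V2 → V5 ← V3 → V4 → V8
  V3 is a fork here and V3 is conditioned on, so the path is blocked at V3.
Path 2: V6 ← V2 → V5 ← V3 → V7 → V8
  V3 is a fork here and V3 is conditioned on, so the path is blocked at V3.
Path 3: V6 ← V2 → V5 ← V4 ← V3 → V7 → V8
  V4 is a chain here and V4 is conditioned on, so the path is blocked at V4.
Path 4: V6 ← V2 → V5 ← V4 → V8
  V4 is a fork here and V4 is conditioned on, so the path is blocked at V4.
Path 5: V6 ← V2 → V5 → V8
  V5 is a chain here and V5 is conditioned on, so the path is blocked at V5.
Path 6: V6 ← V2 → V8
  V2 is a fork and V2 is not conditioned on — no node blocks this path, so it is active.
At least one path is unblocked, so d-separation fails.

No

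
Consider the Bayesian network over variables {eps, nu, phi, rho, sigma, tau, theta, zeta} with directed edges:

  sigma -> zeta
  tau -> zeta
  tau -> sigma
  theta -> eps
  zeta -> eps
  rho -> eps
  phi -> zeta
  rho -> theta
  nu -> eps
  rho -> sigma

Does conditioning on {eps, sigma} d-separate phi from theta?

There are 6 undirected paths between phi and theta; checking each against the conditioning set {eps, sigma}:
  1. phi → zeta ← sigma ← rho → eps ← theta — zeta:collider[open]; sigma:chain[blocks]; rho:fork[open]; eps:collider[open] ⇒ blocked
  2. phi → zeta ← sigma ← rho → theta — zeta:collider[open]; sigma:chain[blocks]; rho:fork[open] ⇒ blocked
  3. phi → zeta → eps ← theta — zeta:chain[open]; eps:collider[open] ⇒ active
  4. phi → zeta → eps ← rho → theta — zeta:chain[open]; eps:collider[open]; rho:fork[open] ⇒ active
  5. phi → zeta ← tau → sigma ← rho → eps ← theta — zeta:collider[open]; tau:fork[open]; sigma:collider[open]; rho:fork[open]; eps:collider[open] ⇒ active
  6. phi → zeta ← tau → sigma ← rho → theta — zeta:collider[open]; tau:fork[open]; sigma:collider[open]; rho:fork[open] ⇒ active
At least one path is unblocked, so d-separation fails.

No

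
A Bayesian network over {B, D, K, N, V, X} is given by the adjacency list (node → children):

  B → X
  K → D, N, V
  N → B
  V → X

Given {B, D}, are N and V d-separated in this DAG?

No — N and V are not d-separated given {B, D}.

There are 2 undirected paths between N and V; checking each against the conditioning set {B, D}:
Path 1: N ← K → V
  K is a fork and K is not conditioned on — no node blocks this path, so it is active.
Path 2: N → B → X ← V
  B is a chain here and B is conditioned on, so the path is blocked at B.
Since the path N ← K → V is active, N and V are not d-separated given {B, D}.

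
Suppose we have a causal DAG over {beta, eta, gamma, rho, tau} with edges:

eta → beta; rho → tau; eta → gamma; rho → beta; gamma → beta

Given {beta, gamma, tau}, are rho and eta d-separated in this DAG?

No

2 paths connect rho and eta; each must be blocked for d-separation to hold:
  1. rho → beta ← eta — beta:collider[open] ⇒ active
  2. rho → beta ← gamma ← eta — beta:collider[open]; gamma:chain[blocks] ⇒ blocked
Because an active path exists, rho and eta are not d-separated.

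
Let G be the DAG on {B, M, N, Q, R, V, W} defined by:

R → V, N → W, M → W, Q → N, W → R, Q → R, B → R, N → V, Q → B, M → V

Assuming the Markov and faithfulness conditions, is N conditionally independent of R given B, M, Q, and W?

There are 6 undirected paths between N and R; checking each against the conditioning set {B, M, Q, W}:
Path 1: N → V ← R
  V is a collider here and neither V nor any of its descendants is conditioned on, so the collider stays closed — the path is blocked at V.
Path 2: N → V ← M → W → R
  V is a collider here and neither V nor any of its descendants is conditioned on, so the collider stays closed — the path is blocked at V.
Path 3: N ← Q → B → R
  Q is a fork here and Q is conditioned on, so the path is blocked at Q.
Path 4: N ← Q → R
  Q is a fork here and Q is conditioned on, so the path is blocked at Q.
Path 5: N → W → R
  W is a chain here and W is conditioned on, so the path is blocked at W.
Path 6: N → W ← M → V ← R
  M is a fork here and M is conditioned on, so the path is blocked at M.
All paths are blocked; N ⊥ R | {B, M, Q, W} holds.

Yes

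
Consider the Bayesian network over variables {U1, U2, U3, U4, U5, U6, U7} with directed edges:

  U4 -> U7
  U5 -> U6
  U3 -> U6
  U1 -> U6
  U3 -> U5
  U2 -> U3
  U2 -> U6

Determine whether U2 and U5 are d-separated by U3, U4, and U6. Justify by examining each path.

There are 4 undirected paths between U2 and U5; checking each against the conditioning set {U3, U4, U6}:
Path 1: U2 → U6 ← U3 → U5
  U3 is a fork here and U3 is conditioned on, so the path is blocked at U3.
Path 2: U2 → U6 ← U5
  U6 is a collider and U6 is conditioned on, which opens it — no node blocks this path, so it is active.
Path 3: U2 → U3 → U6 ← U5
  U3 is a chain here and U3 is conditioned on, so the path is blocked at U3.
Path 4: U2 → U3 → U5
  U3 is a chain here and U3 is conditioned on, so the path is blocked at U3.
Since the path U2 → U6 ← U5 is active, U2 and U5 are not d-separated given {U3, U4, U6}.

No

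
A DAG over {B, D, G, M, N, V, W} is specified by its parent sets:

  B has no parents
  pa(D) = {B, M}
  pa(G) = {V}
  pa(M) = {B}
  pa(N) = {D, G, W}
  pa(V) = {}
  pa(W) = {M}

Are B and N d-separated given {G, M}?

No

We examine all 4 paths between B and N:
Path 1: B → M → D → N
  M is a chain here and M is conditioned on, so the path is blocked at M.
Path 2: B → M → W → N
  M is a chain here and M is conditioned on, so the path is blocked at M.
Path 3: B → D ← M → W → N
  D is a collider here and neither D nor any of its descendants is conditioned on, so the collider stays closed — the path is blocked at D.
Path 4: B → D → N
  D is a chain and D is not conditioned on — no node blocks this path, so it is active.
Since the path B → D → N is active, B and N are not d-separated given {G, M}.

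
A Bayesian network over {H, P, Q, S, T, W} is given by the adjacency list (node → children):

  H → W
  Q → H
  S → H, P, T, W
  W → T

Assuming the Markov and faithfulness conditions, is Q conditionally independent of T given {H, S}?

We examine all 4 paths between Q and T:
  1. Q → H → W → T — H:chain[blocks]; W:chain[open] ⇒ blocked
  2. Q → H → W ← S → T — H:chain[blocks]; W:collider[blocks]; S:fork[blocks] ⇒ blocked
  3. Q → H ← S → T — H:collider[open]; S:fork[blocks] ⇒ blocked
  4. Q → H ← S → W → T — H:collider[open]; S:fork[blocks]; W:chain[open] ⇒ blocked
All paths are blocked; Q ⊥ T | {H, S} holds.

Yes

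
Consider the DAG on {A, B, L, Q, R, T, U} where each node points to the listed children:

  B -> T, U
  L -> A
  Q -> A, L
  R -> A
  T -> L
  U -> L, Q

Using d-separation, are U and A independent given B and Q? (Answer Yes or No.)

No

There are 6 undirected paths between U and A; checking each against the conditioning set {B, Q}:
Path 1: U → Q → A
  Q is a chain here and Q is conditioned on, so the path is blocked at Q.
Path 2: U → Q → L → A
  Q is a chain here and Q is conditioned on, so the path is blocked at Q.
Path 3: U → L ← Q → A
  L is a collider here and neither L nor any of its descendants is conditioned on, so the collider stays closed — the path is blocked at L.
Path 4: U → L → A
  L is a chain and L is not conditioned on — no node blocks this path, so it is active.
Path 5: U ← B → T → L ← Q → A
  B is a fork here and B is conditioned on, so the path is blocked at B.
Path 6: U ← B → T → L → A
  B is a fork here and B is conditioned on, so the path is blocked at B.
Because an active path exists, U and A are not d-separated.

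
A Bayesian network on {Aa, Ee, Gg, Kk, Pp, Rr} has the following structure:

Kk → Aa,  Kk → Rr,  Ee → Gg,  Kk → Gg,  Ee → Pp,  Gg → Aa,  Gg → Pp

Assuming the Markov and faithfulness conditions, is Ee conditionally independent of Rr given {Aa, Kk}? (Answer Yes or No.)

Yes

We examine all 4 paths between Ee and Rr:
Path 1: Ee → Pp ← Gg ← Kk → Rr
  Pp is a collider here and neither Pp nor any of its descendants is conditioned on, so the collider stays closed — the path is blocked at Pp.
Path 2: Ee → Pp ← Gg → Aa ← Kk → Rr
  Pp is a collider here and neither Pp nor any of its descendants is conditioned on, so the collider stays closed — the path is blocked at Pp.
Path 3: Ee → Gg ← Kk → Rr
  Kk is a fork here and Kk is conditioned on, so the path is blocked at Kk.
Path 4: Ee → Gg → Aa ← Kk → Rr
  Kk is a fork here and Kk is conditioned on, so the path is blocked at Kk.
Since every path is blocked, d-separation holds.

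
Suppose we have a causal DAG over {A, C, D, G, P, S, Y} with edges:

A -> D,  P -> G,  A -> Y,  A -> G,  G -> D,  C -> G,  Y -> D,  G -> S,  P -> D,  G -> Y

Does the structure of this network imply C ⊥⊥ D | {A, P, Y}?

No

There are 6 undirected paths between C and D; checking each against the conditioning set {A, P, Y}:
Path 1: C → G → Y → D
  Y is a chain here and Y is conditioned on, so the path is blocked at Y.
Path 2: C → G → Y ← A → D
  A is a fork here and A is conditioned on, so the path is blocked at A.
Path 3: C → G → D
  G is a chain and G is not conditioned on — no node blocks this path, so it is active.
Path 4: C → G ← P → D
  P is a fork here and P is conditioned on, so the path is blocked at P.
Path 5: C → G ← A → Y → D
  A is a fork here and A is conditioned on, so the path is blocked at A.
Path 6: C → G ← A → D
  A is a fork here and A is conditioned on, so the path is blocked at A.
At least one path is unblocked, so d-separation fails.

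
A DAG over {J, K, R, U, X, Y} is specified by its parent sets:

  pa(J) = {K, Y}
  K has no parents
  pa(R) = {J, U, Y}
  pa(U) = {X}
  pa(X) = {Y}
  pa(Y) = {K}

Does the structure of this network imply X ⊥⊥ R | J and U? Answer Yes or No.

There are 4 undirected paths between X and R; checking each against the conditioning set {J, U}:
Path 1: X → U → R
  U is a chain here and U is conditioned on, so the path is blocked at U.
Path 2: X ← Y → R
  Y is a fork and Y is not conditioned on — no node blocks this path, so it is active.
Path 3: X ← Y → J → R
  J is a chain here and J is conditioned on, so the path is blocked at J.
Path 4: X ← Y ← K → J → R
  J is a chain here and J is conditioned on, so the path is blocked at J.
Since the path X ← Y → R is active, X and R are not d-separated given {J, U}.

No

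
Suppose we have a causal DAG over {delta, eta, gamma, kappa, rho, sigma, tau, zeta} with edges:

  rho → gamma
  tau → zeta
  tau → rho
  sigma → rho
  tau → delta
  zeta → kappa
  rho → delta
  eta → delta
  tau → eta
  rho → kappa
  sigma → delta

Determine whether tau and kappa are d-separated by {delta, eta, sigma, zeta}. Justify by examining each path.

There are 6 undirected paths between tau and kappa; checking each against the conditioning set {delta, eta, sigma, zeta}:
Path 1: tau → rho → kappa
  rho is a chain and rho is not conditioned on — no node blocks this path, so it is active.
Path 2: tau → zeta → kappa
  zeta is a chain here and zeta is conditioned on, so the path is blocked at zeta.
Path 3: tau → eta → delta ← sigma → rho → kappa
  eta is a chain here and eta is conditioned on, so the path is blocked at eta.
Path 4: tau → eta → delta ← rho → kappa
  eta is a chain here and eta is conditioned on, so the path is blocked at eta.
Path 5: tau → delta ← sigma → rho → kappa
  sigma is a fork here and sigma is conditioned on, so the path is blocked at sigma.
Path 6: tau → delta ← rho → kappa
  delta is a collider and delta is conditioned on, which opens it; rho is a fork and rho is not conditioned on — no node blocks this path, so it is active.
Since the path tau → rho → kappa is active, tau and kappa are not d-separated given {delta, eta, sigma, zeta}.

No — tau and kappa are not d-separated given {delta, eta, sigma, zeta}.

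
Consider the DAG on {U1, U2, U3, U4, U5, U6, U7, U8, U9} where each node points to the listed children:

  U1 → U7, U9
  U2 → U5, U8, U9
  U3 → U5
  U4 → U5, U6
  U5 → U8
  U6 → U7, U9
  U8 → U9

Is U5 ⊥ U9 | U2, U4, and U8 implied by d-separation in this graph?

Yes

We examine all 6 paths between U5 and U9:
  1. U5 ← U2 → U9 — U2:fork[blocks] ⇒ blocked
  2. U5 ← U2 → U8 → U9 — U2:fork[blocks]; U8:chain[blocks] ⇒ blocked
  3. U5 ← U4 → U6 → U7 ← U1 → U9 — U4:fork[blocks]; U6:chain[open]; U7:collider[blocks]; U1:fork[open] ⇒ blocked
  4. U5 ← U4 → U6 → U9 — U4:fork[blocks]; U6:chain[open] ⇒ blocked
  5. U5 → U8 → U9 — U8:chain[blocks] ⇒ blocked
  6. U5 → U8 ← U2 → U9 — U8:collider[open]; U2:fork[blocks] ⇒ blocked
Since every path is blocked, d-separation holds.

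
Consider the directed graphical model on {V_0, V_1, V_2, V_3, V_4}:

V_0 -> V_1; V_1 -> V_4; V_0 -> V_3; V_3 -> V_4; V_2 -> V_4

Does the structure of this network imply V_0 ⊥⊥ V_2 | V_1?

Yes

There are 2 undirected paths between V_0 and V_2; checking each against the conditioning set {V_1}:
Path 1: V_0 → V_3 → V_4 ← V_2
  V_4 is a collider here and neither V_4 nor any of its descendants is conditioned on, so the collider stays closed — the path is blocked at V_4.
Path 2: V_0 → V_1 → V_4 ← V_2
  V_1 is a chain here and V_1 is conditioned on, so the path is blocked at V_1.
Every path is blocked, so V_0 and V_2 are d-separated given {V_1}.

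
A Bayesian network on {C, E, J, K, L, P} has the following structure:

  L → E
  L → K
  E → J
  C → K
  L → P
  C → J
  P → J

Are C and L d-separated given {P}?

We examine all 3 paths between C and L:
  1. C → K ← L — K:collider[blocks] ⇒ blocked
  2. C → J ← P ← L — J:collider[blocks]; P:chain[blocks] ⇒ blocked
  3. C → J ← E ← L — J:collider[blocks]; E:chain[open] ⇒ blocked
Every path is blocked, so C and L are d-separated given {P}.

Yes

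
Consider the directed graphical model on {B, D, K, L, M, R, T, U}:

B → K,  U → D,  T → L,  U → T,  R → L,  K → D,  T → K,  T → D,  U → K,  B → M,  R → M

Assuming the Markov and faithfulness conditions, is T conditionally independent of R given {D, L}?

No

We examine all 6 paths between T and R:
  1. T ← U → K ← B → M ← R — U:fork[open]; K:collider[open]; B:fork[open]; M:collider[blocks] ⇒ blocked
  2. T ← U → D ← K ← B → M ← R — U:fork[open]; D:collider[open]; K:chain[open]; B:fork[open]; M:collider[blocks] ⇒ blocked
  3. T → K ← B → M ← R — K:collider[open]; B:fork[open]; M:collider[blocks] ⇒ blocked
  4. T → D ← U → K ← B → M ← R — D:collider[open]; U:fork[open]; K:collider[open]; B:fork[open]; M:collider[blocks] ⇒ blocked
  5. T → D ← K ← B → M ← R — D:collider[open]; K:chain[open]; B:fork[open]; M:collider[blocks] ⇒ blocked
  6. T → L ← R — L:collider[open] ⇒ active
Since the path T → L ← R is active, T and R are not d-separated given {D, L}.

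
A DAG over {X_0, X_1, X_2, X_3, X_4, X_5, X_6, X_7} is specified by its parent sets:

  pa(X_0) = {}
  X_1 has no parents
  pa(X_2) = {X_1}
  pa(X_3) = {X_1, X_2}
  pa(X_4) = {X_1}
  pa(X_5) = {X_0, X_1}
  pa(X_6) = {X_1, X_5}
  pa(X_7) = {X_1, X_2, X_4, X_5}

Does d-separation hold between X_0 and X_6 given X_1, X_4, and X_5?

Yes — X_0 and X_6 are d-separated given {X_1, X_4, X_5}.

6 paths connect X_0 and X_6; each must be blocked for d-separation to hold:
Path 1: X_0 → X_5 → X_6
  X_5 is a chain here and X_5 is conditioned on, so the path is blocked at X_5.
Path 2: X_0 → X_5 → X_7 ← X_2 ← X_1 → X_6
  X_5 is a chain here and X_5 is conditioned on, so the path is blocked at X_5.
Path 3: X_0 → X_5 → X_7 ← X_2 → X_3 ← X_1 → X_6
  X_5 is a chain here and X_5 is conditioned on, so the path is blocked at X_5.
Path 4: X_0 → X_5 → X_7 ← X_4 ← X_1 → X_6
  X_5 is a chain here and X_5 is conditioned on, so the path is blocked at X_5.
Path 5: X_0 → X_5 → X_7 ← X_1 → X_6
  X_5 is a chain here and X_5 is conditioned on, so the path is blocked at X_5.
Path 6: X_0 → X_5 ← X_1 → X_6
  X_1 is a fork here and X_1 is conditioned on, so the path is blocked at X_1.
Every path is blocked, so X_0 and X_6 are d-separated given {X_1, X_4, X_5}.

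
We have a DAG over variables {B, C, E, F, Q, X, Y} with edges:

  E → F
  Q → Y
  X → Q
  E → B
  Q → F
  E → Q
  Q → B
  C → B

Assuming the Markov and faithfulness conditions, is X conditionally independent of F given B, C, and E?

No

We examine all 3 paths between X and F:
  1. X → Q ← E → F — Q:collider[open]; E:fork[blocks] ⇒ blocked
  2. X → Q → F — Q:chain[open] ⇒ active
  3. X → Q → B ← E → F — Q:chain[open]; B:collider[open]; E:fork[blocks] ⇒ blocked
Since the path X → Q → F is active, X and F are not d-separated given {B, C, E}.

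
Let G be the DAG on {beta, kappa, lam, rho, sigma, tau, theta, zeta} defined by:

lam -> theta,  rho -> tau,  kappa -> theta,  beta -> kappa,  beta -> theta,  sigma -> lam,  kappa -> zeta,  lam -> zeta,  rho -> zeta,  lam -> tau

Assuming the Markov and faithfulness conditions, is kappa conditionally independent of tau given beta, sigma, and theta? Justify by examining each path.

Enumerating the 6 paths from kappa to tau and testing each for blocking by {beta, sigma, theta}:
Path 1: kappa → zeta ← lam → tau
  zeta is a collider here and neither zeta nor any of its descendants is conditioned on, so the collider stays closed — the path is blocked at zeta.
Path 2: kappa → zeta ← rho → tau
  zeta is a collider here and neither zeta nor any of its descendants is conditioned on, so the collider stays closed — the path is blocked at zeta.
Path 3: kappa → theta ← lam → tau
  theta is a collider and theta is conditioned on, which opens it; lam is a fork and lam is not conditioned on — no node blocks this path, so it is active.
Path 4: kappa → theta ← lam → zeta ← rho → tau
  zeta is a collider here and neither zeta nor any of its descendants is conditioned on, so the collider stays closed — the path is blocked at zeta.
Path 5: kappa ← beta → theta ← lam → tau
  beta is a fork here and beta is conditioned on, so the path is blocked at beta.
Path 6: kappa ← beta → theta ← lam → zeta ← rho → tau
  beta is a fork here and beta is conditioned on, so the path is blocked at beta.
Because an active path exists, kappa and tau are not d-separated.

No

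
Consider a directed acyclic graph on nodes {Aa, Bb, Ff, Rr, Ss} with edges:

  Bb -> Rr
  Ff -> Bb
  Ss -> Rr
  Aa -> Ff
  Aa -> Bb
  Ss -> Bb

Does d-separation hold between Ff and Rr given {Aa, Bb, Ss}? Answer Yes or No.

We examine all 4 paths between Ff and Rr:
Path 1: Ff ← Aa → Bb → Rr
  Aa is a fork here and Aa is conditioned on, so the path is blocked at Aa.
Path 2: Ff ← Aa → Bb ← Ss → Rr
  Aa is a fork here and Aa is conditioned on, so the path is blocked at Aa.
Path 3: Ff → Bb → Rr
  Bb is a chain here and Bb is conditioned on, so the path is blocked at Bb.
Path 4: Ff → Bb ← Ss → Rr
  Ss is a fork here and Ss is conditioned on, so the path is blocked at Ss.
Every path is blocked, so Ff and Rr are d-separated given {Aa, Bb, Ss}.

Yes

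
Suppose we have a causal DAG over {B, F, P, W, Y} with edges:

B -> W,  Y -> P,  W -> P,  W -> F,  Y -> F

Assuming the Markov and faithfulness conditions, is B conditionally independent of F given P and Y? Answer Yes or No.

Enumerating the 2 paths from B to F and testing each for blocking by {P, Y}:
  1. B → W → P ← Y → F — W:chain[open]; P:collider[open]; Y:fork[blocks] ⇒ blocked
  2. B → W → F — W:chain[open] ⇒ active
Since the path B → W → F is active, B and F are not d-separated given {P, Y}.

No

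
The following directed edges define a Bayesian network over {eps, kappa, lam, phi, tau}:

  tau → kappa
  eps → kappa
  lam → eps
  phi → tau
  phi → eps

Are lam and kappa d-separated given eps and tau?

Yes

Enumerating the 2 paths from lam to kappa and testing each for blocking by {eps, tau}:
  1. lam → eps → kappa — eps:chain[blocks] ⇒ blocked
  2. lam → eps ← phi → tau → kappa — eps:collider[open]; phi:fork[open]; tau:chain[blocks] ⇒ blocked
Every path is blocked, so lam and kappa are d-separated given {eps, tau}.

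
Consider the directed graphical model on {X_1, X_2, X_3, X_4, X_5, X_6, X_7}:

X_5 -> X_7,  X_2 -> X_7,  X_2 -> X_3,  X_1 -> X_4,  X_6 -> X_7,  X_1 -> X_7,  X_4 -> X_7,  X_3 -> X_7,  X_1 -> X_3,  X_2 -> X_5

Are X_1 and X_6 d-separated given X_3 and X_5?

Yes

5 paths connect X_1 and X_6; each must be blocked for d-separation to hold:
Path 1: X_1 → X_7 ← X_6
  X_7 is a collider here and neither X_7 nor any of its descendants is conditioned on, so the collider stays closed — the path is blocked at X_7.
Path 2: X_1 → X_4 → X_7 ← X_6
  X_7 is a collider here and neither X_7 nor any of its descendants is conditioned on, so the collider stays closed — the path is blocked at X_7.
Path 3: X_1 → X_3 → X_7 ← X_6
  X_3 is a chain here and X_3 is conditioned on, so the path is blocked at X_3.
Path 4: X_1 → X_3 ← X_2 → X_7 ← X_6
  X_7 is a collider here and neither X_7 nor any of its descendants is conditioned on, so the collider stays closed — the path is blocked at X_7.
Path 5: X_1 → X_3 ← X_2 → X_5 → X_7 ← X_6
  X_5 is a chain here and X_5 is conditioned on, so the path is blocked at X_5.
Every path is blocked, so X_1 and X_6 are d-separated given {X_3, X_5}.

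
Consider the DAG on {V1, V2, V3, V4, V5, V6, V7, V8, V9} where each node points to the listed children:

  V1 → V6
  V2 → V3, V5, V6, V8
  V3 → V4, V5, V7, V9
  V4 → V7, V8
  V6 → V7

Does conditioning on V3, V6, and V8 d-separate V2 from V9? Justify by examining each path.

Yes — V2 and V9 are d-separated given {V3, V6, V8}.

We examine all 6 paths between V2 and V9:
Path 1: V2 → V8 ← V4 → V7 ← V3 → V9
  V7 is a collider here and neither V7 nor any of its descendants is conditioned on, so the collider stays closed — the path is blocked at V7.
Path 2: V2 → V8 ← V4 ← V3 → V9
  V3 is a fork here and V3 is conditioned on, so the path is blocked at V3.
Path 3: V2 → V3 → V9
  V3 is a chain here and V3 is conditioned on, so the path is blocked at V3.
Path 4: V2 → V6 → V7 ← V4 ← V3 → V9
  V6 is a chain here and V6 is conditioned on, so the path is blocked at V6.
Path 5: V2 → V6 → V7 ← V3 → V9
  V6 is a chain here and V6 is conditioned on, so the path is blocked at V6.
Path 6: V2 → V5 ← V3 → V9
  V5 is a collider here and neither V5 nor any of its descendants is conditioned on, so the collider stays closed — the path is blocked at V5.
Every path is blocked, so V2 and V9 are d-separated given {V3, V6, V8}.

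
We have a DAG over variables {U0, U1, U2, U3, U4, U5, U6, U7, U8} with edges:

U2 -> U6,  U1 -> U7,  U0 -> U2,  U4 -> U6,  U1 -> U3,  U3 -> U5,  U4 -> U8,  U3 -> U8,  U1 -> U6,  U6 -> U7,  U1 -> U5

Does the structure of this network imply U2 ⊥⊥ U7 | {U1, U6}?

Enumerating the 4 paths from U2 to U7 and testing each for blocking by {U1, U6}:
Path 1: U2 → U6 ← U4 → U8 ← U3 ← U1 → U7
  U8 is a collider here and neither U8 nor any of its descendants is conditioned on, so the collider stays closed — the path is blocked at U8.
Path 2: U2 → U6 ← U4 → U8 ← U3 → U5 ← U1 → U7
  U8 is a collider here and neither U8 nor any of its descendants is conditioned on, so the collider stays closed — the path is blocked at U8.
Path 3: U2 → U6 → U7
  U6 is a chain here and U6 is conditioned on, so the path is blocked at U6.
Path 4: U2 → U6 ← U1 → U7
  U1 is a fork here and U1 is conditioned on, so the path is blocked at U1.
All paths are blocked; U2 ⊥ U7 | {U1, U6} holds.

Yes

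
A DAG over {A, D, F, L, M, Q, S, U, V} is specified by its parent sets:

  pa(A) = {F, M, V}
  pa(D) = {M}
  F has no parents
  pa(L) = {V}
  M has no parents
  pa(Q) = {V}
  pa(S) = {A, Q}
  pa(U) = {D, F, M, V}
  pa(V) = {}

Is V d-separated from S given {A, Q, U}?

Enumerating the 5 paths from V to S and testing each for blocking by {A, Q, U}:
Path 1: V → Q → S
  Q is a chain here and Q is conditioned on, so the path is blocked at Q.
Path 2: V → U ← F → A → S
  A is a chain here and A is conditioned on, so the path is blocked at A.
Path 3: V → U ← M → A → S
  A is a chain here and A is conditioned on, so the path is blocked at A.
Path 4: V → U ← D ← M → A → S
  A is a chain here and A is conditioned on, so the path is blocked at A.
Path 5: V → A → S
  A is a chain here and A is conditioned on, so the path is blocked at A.
Every path is blocked, so V and S are d-separated given {A, Q, U}.

Yes — V and S are d-separated given {A, Q, U}.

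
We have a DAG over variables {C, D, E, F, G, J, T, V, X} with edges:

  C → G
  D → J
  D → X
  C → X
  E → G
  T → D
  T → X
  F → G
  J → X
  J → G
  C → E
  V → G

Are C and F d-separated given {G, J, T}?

No — C and F are not d-separated given {G, J, T}.

Enumerating the 5 paths from C to F and testing each for blocking by {G, J, T}:
Path 1: C → G ← F
  G is a collider and G is conditioned on, which opens it — no node blocks this path, so it is active.
Path 2: C → X ← D → J → G ← F
  X is a collider here and neither X nor any of its descendants is conditioned on, so the collider stays closed — the path is blocked at X.
Path 3: C → X ← J → G ← F
  X is a collider here and neither X nor any of its descendants is conditioned on, so the collider stays closed — the path is blocked at X.
Path 4: C → X ← T → D → J → G ← F
  X is a collider here and neither X nor any of its descendants is conditioned on, so the collider stays closed — the path is blocked at X.
Path 5: C → E → G ← F
  E is a chain and E is not conditioned on; G is a collider and G is conditioned on, which opens it — no node blocks this path, so it is active.
At least one path is unblocked, so d-separation fails.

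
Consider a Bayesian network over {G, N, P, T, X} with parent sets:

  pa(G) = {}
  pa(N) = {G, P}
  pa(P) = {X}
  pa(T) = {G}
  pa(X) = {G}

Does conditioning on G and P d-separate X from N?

Enumerating the 2 paths from X to N and testing each for blocking by {G, P}:
  1. X ← G → N — G:fork[blocks] ⇒ blocked
  2. X → P → N — P:chain[blocks] ⇒ blocked
Since every path is blocked, d-separation holds.

Yes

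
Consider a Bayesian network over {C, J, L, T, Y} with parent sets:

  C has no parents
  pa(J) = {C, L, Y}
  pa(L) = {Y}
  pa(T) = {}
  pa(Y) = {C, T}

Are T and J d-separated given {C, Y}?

Yes

Enumerating the 3 paths from T to J and testing each for blocking by {C, Y}:
  1. T → Y ← C → J — Y:collider[open]; C:fork[blocks] ⇒ blocked
  2. T → Y → L → J — Y:chain[blocks]; L:chain[open] ⇒ blocked
  3. T → Y → J — Y:chain[blocks] ⇒ blocked
Every path is blocked, so T and J are d-separated given {C, Y}.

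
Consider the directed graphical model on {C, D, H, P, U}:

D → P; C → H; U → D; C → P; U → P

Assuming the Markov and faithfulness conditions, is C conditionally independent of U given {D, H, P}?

No

We examine all 2 paths between C and U:
Path 1: C → P ← D ← U
  D is a chain here and D is conditioned on, so the path is blocked at D.
Path 2: C → P ← U
  P is a collider and P is conditioned on, which opens it — no node blocks this path, so it is active.
Since the path C → P ← U is active, C and U are not d-separated given {D, H, P}.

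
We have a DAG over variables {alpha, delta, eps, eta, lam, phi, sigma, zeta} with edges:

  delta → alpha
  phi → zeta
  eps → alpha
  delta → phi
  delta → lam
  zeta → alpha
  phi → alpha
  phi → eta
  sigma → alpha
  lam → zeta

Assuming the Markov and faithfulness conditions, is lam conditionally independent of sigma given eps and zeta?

6 paths connect lam and sigma; each must be blocked for d-separation to hold:
  1. lam → zeta → alpha ← sigma — zeta:chain[blocks]; alpha:collider[blocks] ⇒ blocked
  2. lam → zeta ← phi → alpha ← sigma — zeta:collider[open]; phi:fork[open]; alpha:collider[blocks] ⇒ blocked
  3. lam → zeta ← phi ← delta → alpha ← sigma — zeta:collider[open]; phi:chain[open]; delta:fork[open]; alpha:collider[blocks] ⇒ blocked
  4. lam ← delta → alpha ← sigma — delta:fork[open]; alpha:collider[blocks] ⇒ blocked
  5. lam ← delta → phi → zeta → alpha ← sigma — delta:fork[open]; phi:chain[open]; zeta:chain[blocks]; alpha:collider[blocks] ⇒ blocked
  6. lam ← delta → phi → alpha ← sigma — delta:fork[open]; phi:chain[open]; alpha:collider[blocks] ⇒ blocked
All paths are blocked; lam ⊥ sigma | {eps, zeta} holds.

Yes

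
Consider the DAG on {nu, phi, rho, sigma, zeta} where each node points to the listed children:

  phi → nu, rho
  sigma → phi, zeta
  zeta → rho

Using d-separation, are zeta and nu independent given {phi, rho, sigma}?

We examine all 2 paths between zeta and nu:
  1. zeta → rho ← phi → nu — rho:collider[open]; phi:fork[blocks] ⇒ blocked
  2. zeta ← sigma → phi → nu — sigma:fork[blocks]; phi:chain[blocks] ⇒ blocked
Every path is blocked, so zeta and nu are d-separated given {phi, rho, sigma}.

Yes — zeta and nu are d-separated given {phi, rho, sigma}.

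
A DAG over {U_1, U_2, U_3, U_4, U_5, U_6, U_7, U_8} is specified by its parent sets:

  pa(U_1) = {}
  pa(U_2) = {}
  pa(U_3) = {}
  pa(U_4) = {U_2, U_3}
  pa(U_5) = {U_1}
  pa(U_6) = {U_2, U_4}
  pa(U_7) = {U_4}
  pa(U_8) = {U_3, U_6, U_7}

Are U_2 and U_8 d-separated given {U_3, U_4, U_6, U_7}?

Yes

6 paths connect U_2 and U_8; each must be blocked for d-separation to hold:
Path 1: U_2 → U_6 ← U_4 → U_7 → U_8
  U_4 is a fork here and U_4 is conditioned on, so the path is blocked at U_4.
Path 2: U_2 → U_6 ← U_4 ← U_3 → U_8
  U_4 is a chain here and U_4 is conditioned on, so the path is blocked at U_4.
Path 3: U_2 → U_6 → U_8
  U_6 is a chain here and U_6 is conditioned on, so the path is blocked at U_6.
Path 4: U_2 → U_4 → U_7 → U_8
  U_4 is a chain here and U_4 is conditioned on, so the path is blocked at U_4.
Path 5: U_2 → U_4 → U_6 → U_8
  U_4 is a chain here and U_4 is conditioned on, so the path is blocked at U_4.
Path 6: U_2 → U_4 ← U_3 → U_8
  U_3 is a fork here and U_3 is conditioned on, so the path is blocked at U_3.
Every path is blocked, so U_2 and U_8 are d-separated given {U_3, U_4, U_6, U_7}.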